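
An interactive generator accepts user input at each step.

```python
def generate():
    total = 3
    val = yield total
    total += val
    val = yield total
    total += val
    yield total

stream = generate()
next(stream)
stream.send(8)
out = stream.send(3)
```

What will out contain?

Step 1: next() -> yield total=3.
Step 2: send(8) -> val=8, total = 3+8 = 11, yield 11.
Step 3: send(3) -> val=3, total = 11+3 = 14, yield 14.
Therefore out = 14.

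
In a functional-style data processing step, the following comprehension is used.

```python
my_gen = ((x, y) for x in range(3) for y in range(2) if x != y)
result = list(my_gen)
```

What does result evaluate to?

Step 1: Nested generator over range(3) x range(2) where x != y:
  (0, 0): excluded (x == y)
  (0, 1): included
  (1, 0): included
  (1, 1): excluded (x == y)
  (2, 0): included
  (2, 1): included
Therefore result = [(0, 1), (1, 0), (2, 0), (2, 1)].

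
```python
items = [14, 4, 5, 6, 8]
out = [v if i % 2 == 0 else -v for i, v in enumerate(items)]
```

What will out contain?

Step 1: For each (i, v), keep v if i is even, negate if odd:
  i=0 (even): keep 14
  i=1 (odd): negate to -4
  i=2 (even): keep 5
  i=3 (odd): negate to -6
  i=4 (even): keep 8
Therefore out = [14, -4, 5, -6, 8].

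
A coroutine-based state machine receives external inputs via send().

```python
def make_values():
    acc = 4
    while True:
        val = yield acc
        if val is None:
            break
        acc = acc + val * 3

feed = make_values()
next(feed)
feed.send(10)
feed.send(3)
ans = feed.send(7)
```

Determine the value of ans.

Step 1: next() -> yield acc=4.
Step 2: send(10) -> val=10, acc = 4 + 10*3 = 34, yield 34.
Step 3: send(3) -> val=3, acc = 34 + 3*3 = 43, yield 43.
Step 4: send(7) -> val=7, acc = 43 + 7*3 = 64, yield 64.
Therefore ans = 64.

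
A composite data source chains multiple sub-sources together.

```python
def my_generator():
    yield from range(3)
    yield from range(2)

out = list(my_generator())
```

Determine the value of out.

Step 1: Trace yields in order:
  yield 0
  yield 1
  yield 2
  yield 0
  yield 1
Therefore out = [0, 1, 2, 0, 1].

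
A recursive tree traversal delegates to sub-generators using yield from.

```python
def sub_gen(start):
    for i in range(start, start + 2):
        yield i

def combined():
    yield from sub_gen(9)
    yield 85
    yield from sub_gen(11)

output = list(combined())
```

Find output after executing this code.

Step 1: combined() delegates to sub_gen(9):
  yield 9
  yield 10
Step 2: yield 85
Step 3: Delegates to sub_gen(11):
  yield 11
  yield 12
Therefore output = [9, 10, 85, 11, 12].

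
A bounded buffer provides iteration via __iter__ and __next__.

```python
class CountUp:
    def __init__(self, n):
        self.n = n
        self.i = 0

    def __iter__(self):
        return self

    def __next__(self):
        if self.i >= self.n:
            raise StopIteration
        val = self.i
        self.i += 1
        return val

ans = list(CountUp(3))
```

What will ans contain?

Step 1: CountUp(3) creates an iterator counting 0 to 2.
Step 2: list() consumes all values: [0, 1, 2].
Therefore ans = [0, 1, 2].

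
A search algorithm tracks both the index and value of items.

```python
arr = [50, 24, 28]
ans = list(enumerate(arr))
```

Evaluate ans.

Step 1: enumerate pairs each element with its index:
  (0, 50)
  (1, 24)
  (2, 28)
Therefore ans = [(0, 50), (1, 24), (2, 28)].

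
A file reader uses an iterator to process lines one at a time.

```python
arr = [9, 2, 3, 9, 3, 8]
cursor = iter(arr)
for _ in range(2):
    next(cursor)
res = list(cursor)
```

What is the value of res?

Step 1: Create iterator over [9, 2, 3, 9, 3, 8].
Step 2: Advance 2 positions (consuming [9, 2]).
Step 3: list() collects remaining elements: [3, 9, 3, 8].
Therefore res = [3, 9, 3, 8].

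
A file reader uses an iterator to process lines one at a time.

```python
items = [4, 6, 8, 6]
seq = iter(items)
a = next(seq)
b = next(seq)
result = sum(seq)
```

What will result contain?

Step 1: Create iterator over [4, 6, 8, 6].
Step 2: a = next() = 4, b = next() = 6.
Step 3: sum() of remaining [8, 6] = 14.
Therefore result = 14.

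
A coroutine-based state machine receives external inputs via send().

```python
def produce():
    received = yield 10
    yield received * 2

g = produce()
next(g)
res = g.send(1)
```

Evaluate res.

Step 1: next(g) advances to first yield, producing 10.
Step 2: send(1) resumes, received = 1.
Step 3: yield received * 2 = 1 * 2 = 2.
Therefore res = 2.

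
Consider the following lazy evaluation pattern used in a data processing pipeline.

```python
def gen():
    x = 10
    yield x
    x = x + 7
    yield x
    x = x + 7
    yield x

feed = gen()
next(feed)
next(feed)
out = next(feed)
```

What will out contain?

Step 1: Trace through generator execution:
  Yield 1: x starts at 10, yield 10
  Yield 2: x = 10 + 7 = 17, yield 17
  Yield 3: x = 17 + 7 = 24, yield 24
Step 2: First next() gets 10, second next() gets the second value, third next() yields 24.
Therefore out = 24.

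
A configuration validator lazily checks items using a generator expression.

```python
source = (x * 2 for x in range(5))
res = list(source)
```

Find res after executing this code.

Step 1: For each x in range(5), compute x*2:
  x=0: 0*2 = 0
  x=1: 1*2 = 2
  x=2: 2*2 = 4
  x=3: 3*2 = 6
  x=4: 4*2 = 8
Therefore res = [0, 2, 4, 6, 8].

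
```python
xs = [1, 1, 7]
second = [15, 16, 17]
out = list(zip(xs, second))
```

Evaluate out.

Step 1: zip pairs elements at same index:
  Index 0: (1, 15)
  Index 1: (1, 16)
  Index 2: (7, 17)
Therefore out = [(1, 15), (1, 16), (7, 17)].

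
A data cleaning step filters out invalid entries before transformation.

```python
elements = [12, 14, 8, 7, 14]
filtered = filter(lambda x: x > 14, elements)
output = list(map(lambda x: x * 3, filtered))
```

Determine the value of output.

Step 1: Filter elements for elements > 14:
  12: removed
  14: removed
  8: removed
  7: removed
  14: removed
Step 2: Map x * 3 on filtered []:
Therefore output = [].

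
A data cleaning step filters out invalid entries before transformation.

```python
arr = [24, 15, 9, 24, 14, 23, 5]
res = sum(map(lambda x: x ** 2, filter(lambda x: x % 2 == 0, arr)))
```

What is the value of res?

Step 1: Filter even numbers from [24, 15, 9, 24, 14, 23, 5]: [24, 24, 14]
Step 2: Square each: [576, 576, 196]
Step 3: Sum = 1348.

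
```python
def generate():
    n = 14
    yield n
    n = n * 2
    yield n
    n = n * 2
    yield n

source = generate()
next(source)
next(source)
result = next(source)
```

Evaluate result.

Step 1: Trace through generator execution:
  Yield 1: n starts at 14, yield 14
  Yield 2: n = 14 * 2 = 28, yield 28
  Yield 3: n = 28 * 2 = 56, yield 56
Step 2: First next() gets 14, second next() gets the second value, third next() yields 56.
Therefore result = 56.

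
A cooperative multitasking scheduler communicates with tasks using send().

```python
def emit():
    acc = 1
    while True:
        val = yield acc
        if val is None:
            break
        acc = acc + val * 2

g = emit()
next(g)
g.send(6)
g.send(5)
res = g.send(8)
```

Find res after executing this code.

Step 1: next() -> yield acc=1.
Step 2: send(6) -> val=6, acc = 1 + 6*2 = 13, yield 13.
Step 3: send(5) -> val=5, acc = 13 + 5*2 = 23, yield 23.
Step 4: send(8) -> val=8, acc = 23 + 8*2 = 39, yield 39.
Therefore res = 39.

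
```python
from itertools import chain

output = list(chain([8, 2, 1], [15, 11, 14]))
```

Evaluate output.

Step 1: chain() concatenates iterables: [8, 2, 1] + [15, 11, 14].
Therefore output = [8, 2, 1, 15, 11, 14].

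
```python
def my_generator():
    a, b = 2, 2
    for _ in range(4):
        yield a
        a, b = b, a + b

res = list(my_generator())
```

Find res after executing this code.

Step 1: Fibonacci-like sequence starting with a=2, b=2:
  Iteration 1: yield a=2, then a,b = 2,4
  Iteration 2: yield a=2, then a,b = 4,6
  Iteration 3: yield a=4, then a,b = 6,10
  Iteration 4: yield a=6, then a,b = 10,16
Therefore res = [2, 2, 4, 6].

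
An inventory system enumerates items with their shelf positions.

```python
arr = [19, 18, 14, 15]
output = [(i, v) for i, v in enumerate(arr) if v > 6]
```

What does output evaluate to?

Step 1: Filter enumerate([19, 18, 14, 15]) keeping v > 6:
  (0, 19): 19 > 6, included
  (1, 18): 18 > 6, included
  (2, 14): 14 > 6, included
  (3, 15): 15 > 6, included
Therefore output = [(0, 19), (1, 18), (2, 14), (3, 15)].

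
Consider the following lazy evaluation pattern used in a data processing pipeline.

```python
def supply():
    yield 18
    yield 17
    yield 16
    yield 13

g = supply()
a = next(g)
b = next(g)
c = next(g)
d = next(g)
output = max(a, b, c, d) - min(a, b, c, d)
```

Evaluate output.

Step 1: Create generator and consume all values:
  a = next(g) = 18
  b = next(g) = 17
  c = next(g) = 16
  d = next(g) = 13
Step 2: max = 18, min = 13, output = 18 - 13 = 5.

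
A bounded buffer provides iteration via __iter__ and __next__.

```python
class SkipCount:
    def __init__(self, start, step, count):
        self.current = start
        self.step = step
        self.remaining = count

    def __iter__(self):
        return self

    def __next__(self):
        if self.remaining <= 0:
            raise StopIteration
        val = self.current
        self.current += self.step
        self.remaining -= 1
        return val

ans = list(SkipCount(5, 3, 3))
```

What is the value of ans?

Step 1: SkipCount starts at 5, increments by 3, for 3 steps:
  Yield 5, then current += 3
  Yield 8, then current += 3
  Yield 11, then current += 3
Therefore ans = [5, 8, 11].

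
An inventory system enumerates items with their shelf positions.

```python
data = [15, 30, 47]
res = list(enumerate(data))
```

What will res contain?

Step 1: enumerate pairs each element with its index:
  (0, 15)
  (1, 30)
  (2, 47)
Therefore res = [(0, 15), (1, 30), (2, 47)].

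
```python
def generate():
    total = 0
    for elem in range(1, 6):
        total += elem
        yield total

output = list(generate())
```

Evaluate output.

Step 1: Generator accumulates running sum:
  elem=1: total = 1, yield 1
  elem=2: total = 3, yield 3
  elem=3: total = 6, yield 6
  elem=4: total = 10, yield 10
  elem=5: total = 15, yield 15
Therefore output = [1, 3, 6, 10, 15].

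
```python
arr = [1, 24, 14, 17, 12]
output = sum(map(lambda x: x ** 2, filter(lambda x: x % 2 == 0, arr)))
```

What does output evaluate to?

Step 1: Filter even numbers from [1, 24, 14, 17, 12]: [24, 14, 12]
Step 2: Square each: [576, 196, 144]
Step 3: Sum = 916.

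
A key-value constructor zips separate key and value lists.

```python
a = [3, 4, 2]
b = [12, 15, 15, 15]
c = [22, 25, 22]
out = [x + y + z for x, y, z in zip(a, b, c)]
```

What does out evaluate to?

Step 1: zip three lists (truncates to shortest, len=3):
  3 + 12 + 22 = 37
  4 + 15 + 25 = 44
  2 + 15 + 22 = 39
Therefore out = [37, 44, 39].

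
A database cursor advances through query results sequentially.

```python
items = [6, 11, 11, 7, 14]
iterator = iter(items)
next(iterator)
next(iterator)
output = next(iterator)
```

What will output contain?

Step 1: Create iterator over [6, 11, 11, 7, 14].
Step 2: next() consumes 6.
Step 3: next() consumes 11.
Step 4: next() returns 11.
Therefore output = 11.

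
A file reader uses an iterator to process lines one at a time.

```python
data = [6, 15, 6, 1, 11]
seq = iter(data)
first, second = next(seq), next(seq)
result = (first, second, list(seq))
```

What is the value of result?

Step 1: Create iterator over [6, 15, 6, 1, 11].
Step 2: first = 6, second = 15.
Step 3: Remaining elements: [6, 1, 11].
Therefore result = (6, 15, [6, 1, 11]).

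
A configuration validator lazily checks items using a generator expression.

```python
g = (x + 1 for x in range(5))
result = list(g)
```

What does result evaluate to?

Step 1: For each x in range(5), compute x+1:
  x=0: 0+1 = 1
  x=1: 1+1 = 2
  x=2: 2+1 = 3
  x=3: 3+1 = 4
  x=4: 4+1 = 5
Therefore result = [1, 2, 3, 4, 5].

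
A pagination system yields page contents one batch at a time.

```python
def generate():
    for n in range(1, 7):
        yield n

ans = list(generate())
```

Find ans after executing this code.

Step 1: The generator yields each value from range(1, 7).
Step 2: list() consumes all yields: [1, 2, 3, 4, 5, 6].
Therefore ans = [1, 2, 3, 4, 5, 6].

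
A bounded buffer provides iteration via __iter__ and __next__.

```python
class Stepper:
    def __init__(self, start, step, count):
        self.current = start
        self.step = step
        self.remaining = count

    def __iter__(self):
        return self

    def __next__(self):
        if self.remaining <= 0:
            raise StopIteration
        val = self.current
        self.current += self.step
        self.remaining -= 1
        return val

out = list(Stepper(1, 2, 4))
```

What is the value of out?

Step 1: Stepper starts at 1, increments by 2, for 4 steps:
  Yield 1, then current += 2
  Yield 3, then current += 2
  Yield 5, then current += 2
  Yield 7, then current += 2
Therefore out = [1, 3, 5, 7].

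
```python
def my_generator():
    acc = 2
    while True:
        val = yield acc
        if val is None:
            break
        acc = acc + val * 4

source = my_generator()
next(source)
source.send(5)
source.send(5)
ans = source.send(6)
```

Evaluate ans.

Step 1: next() -> yield acc=2.
Step 2: send(5) -> val=5, acc = 2 + 5*4 = 22, yield 22.
Step 3: send(5) -> val=5, acc = 22 + 5*4 = 42, yield 42.
Step 4: send(6) -> val=6, acc = 42 + 6*4 = 66, yield 66.
Therefore ans = 66.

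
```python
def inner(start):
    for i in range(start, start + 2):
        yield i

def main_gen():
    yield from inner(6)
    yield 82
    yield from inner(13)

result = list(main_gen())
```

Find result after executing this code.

Step 1: main_gen() delegates to inner(6):
  yield 6
  yield 7
Step 2: yield 82
Step 3: Delegates to inner(13):
  yield 13
  yield 14
Therefore result = [6, 7, 82, 13, 14].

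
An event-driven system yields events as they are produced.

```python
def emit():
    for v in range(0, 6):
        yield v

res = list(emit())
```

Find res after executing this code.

Step 1: The generator yields each value from range(0, 6).
Step 2: list() consumes all yields: [0, 1, 2, 3, 4, 5].
Therefore res = [0, 1, 2, 3, 4, 5].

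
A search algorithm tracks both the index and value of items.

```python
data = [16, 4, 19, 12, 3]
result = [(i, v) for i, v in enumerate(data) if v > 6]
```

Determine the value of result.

Step 1: Filter enumerate([16, 4, 19, 12, 3]) keeping v > 6:
  (0, 16): 16 > 6, included
  (1, 4): 4 <= 6, excluded
  (2, 19): 19 > 6, included
  (3, 12): 12 > 6, included
  (4, 3): 3 <= 6, excluded
Therefore result = [(0, 16), (2, 19), (3, 12)].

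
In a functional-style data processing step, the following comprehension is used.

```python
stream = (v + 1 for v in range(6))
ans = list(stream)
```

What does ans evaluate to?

Step 1: For each v in range(6), compute v+1:
  v=0: 0+1 = 1
  v=1: 1+1 = 2
  v=2: 2+1 = 3
  v=3: 3+1 = 4
  v=4: 4+1 = 5
  v=5: 5+1 = 6
Therefore ans = [1, 2, 3, 4, 5, 6].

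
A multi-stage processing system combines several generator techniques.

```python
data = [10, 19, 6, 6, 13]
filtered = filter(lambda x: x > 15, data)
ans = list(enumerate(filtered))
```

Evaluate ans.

Step 1: Filter [10, 19, 6, 6, 13] for > 15: [19].
Step 2: enumerate re-indexes from 0: [(0, 19)].
Therefore ans = [(0, 19)].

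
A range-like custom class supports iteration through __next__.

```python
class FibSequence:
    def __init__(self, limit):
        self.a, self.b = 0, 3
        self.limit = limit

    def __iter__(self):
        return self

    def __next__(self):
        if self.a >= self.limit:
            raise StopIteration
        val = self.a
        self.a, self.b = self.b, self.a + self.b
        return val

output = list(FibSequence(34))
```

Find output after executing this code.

Step 1: Fibonacci-like sequence (a=0, b=3) until >= 34:
  Yield 0, then a,b = 3,3
  Yield 3, then a,b = 3,6
  Yield 3, then a,b = 6,9
  Yield 6, then a,b = 9,15
  Yield 9, then a,b = 15,24
  Yield 15, then a,b = 24,39
  Yield 24, then a,b = 39,63
Step 2: 39 >= 34, stop.
Therefore output = [0, 3, 3, 6, 9, 15, 24].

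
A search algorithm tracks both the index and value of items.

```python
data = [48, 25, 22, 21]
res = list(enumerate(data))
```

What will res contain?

Step 1: enumerate pairs each element with its index:
  (0, 48)
  (1, 25)
  (2, 22)
  (3, 21)
Therefore res = [(0, 48), (1, 25), (2, 22), (3, 21)].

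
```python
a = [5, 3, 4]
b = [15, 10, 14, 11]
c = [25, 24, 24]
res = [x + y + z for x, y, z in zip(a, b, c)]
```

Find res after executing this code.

Step 1: zip three lists (truncates to shortest, len=3):
  5 + 15 + 25 = 45
  3 + 10 + 24 = 37
  4 + 14 + 24 = 42
Therefore res = [45, 37, 42].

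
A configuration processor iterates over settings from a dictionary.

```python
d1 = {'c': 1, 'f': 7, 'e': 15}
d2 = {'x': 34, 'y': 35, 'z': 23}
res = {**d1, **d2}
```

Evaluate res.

Step 1: Merge d1 and d2 (d2 values override on key conflicts).
Step 2: d1 has keys ['c', 'f', 'e'], d2 has keys ['x', 'y', 'z'].
Therefore res = {'c': 1, 'f': 7, 'e': 15, 'x': 34, 'y': 35, 'z': 23}.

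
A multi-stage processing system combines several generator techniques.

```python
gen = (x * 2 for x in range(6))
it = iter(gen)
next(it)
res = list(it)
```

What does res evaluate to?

Step 1: Generator produces [0, 2, 4, 6, 8, 10].
Step 2: next(it) consumes first element (0).
Step 3: list(it) collects remaining: [2, 4, 6, 8, 10].
Therefore res = [2, 4, 6, 8, 10].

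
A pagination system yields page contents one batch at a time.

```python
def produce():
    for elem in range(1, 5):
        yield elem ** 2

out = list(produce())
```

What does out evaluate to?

Step 1: For each elem in range(1, 5), yield elem**2:
  elem=1: yield 1**2 = 1
  elem=2: yield 2**2 = 4
  elem=3: yield 3**2 = 9
  elem=4: yield 4**2 = 16
Therefore out = [1, 4, 9, 16].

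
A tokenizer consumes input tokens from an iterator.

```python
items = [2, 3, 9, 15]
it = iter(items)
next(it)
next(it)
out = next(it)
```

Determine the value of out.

Step 1: Create iterator over [2, 3, 9, 15].
Step 2: next() consumes 2.
Step 3: next() consumes 3.
Step 4: next() returns 9.
Therefore out = 9.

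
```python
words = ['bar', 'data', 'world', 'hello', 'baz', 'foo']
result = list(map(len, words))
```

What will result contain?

Step 1: Map len() to each word:
  'bar' -> 3
  'data' -> 4
  'world' -> 5
  'hello' -> 5
  'baz' -> 3
  'foo' -> 3
Therefore result = [3, 4, 5, 5, 3, 3].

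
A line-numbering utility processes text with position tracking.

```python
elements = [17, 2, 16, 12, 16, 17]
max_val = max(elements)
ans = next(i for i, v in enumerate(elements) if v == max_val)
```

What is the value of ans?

Step 1: max([17, 2, 16, 12, 16, 17]) = 17.
Step 2: Find first index where value == 17:
  Index 0: 17 == 17, found!
Therefore ans = 0.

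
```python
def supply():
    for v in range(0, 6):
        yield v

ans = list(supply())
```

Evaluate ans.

Step 1: The generator yields each value from range(0, 6).
Step 2: list() consumes all yields: [0, 1, 2, 3, 4, 5].
Therefore ans = [0, 1, 2, 3, 4, 5].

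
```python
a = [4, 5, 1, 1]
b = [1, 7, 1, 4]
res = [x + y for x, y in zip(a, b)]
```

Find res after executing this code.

Step 1: Add corresponding elements:
  4 + 1 = 5
  5 + 7 = 12
  1 + 1 = 2
  1 + 4 = 5
Therefore res = [5, 12, 2, 5].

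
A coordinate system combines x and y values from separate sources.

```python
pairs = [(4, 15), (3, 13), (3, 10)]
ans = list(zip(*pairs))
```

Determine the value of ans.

Step 1: zip(*pairs) transposes: unzips [(4, 15), (3, 13), (3, 10)] into separate sequences.
Step 2: First elements: (4, 3, 3), second elements: (15, 13, 10).
Therefore ans = [(4, 3, 3), (15, 13, 10)].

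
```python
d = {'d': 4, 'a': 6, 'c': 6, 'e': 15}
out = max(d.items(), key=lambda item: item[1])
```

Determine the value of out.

Step 1: Find item with maximum value:
  ('d', 4)
  ('a', 6)
  ('c', 6)
  ('e', 15)
Step 2: Maximum value is 15 at key 'e'.
Therefore out = ('e', 15).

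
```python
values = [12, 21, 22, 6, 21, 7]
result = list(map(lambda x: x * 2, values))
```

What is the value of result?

Step 1: Apply lambda x: x * 2 to each element:
  12 -> 24
  21 -> 42
  22 -> 44
  6 -> 12
  21 -> 42
  7 -> 14
Therefore result = [24, 42, 44, 12, 42, 14].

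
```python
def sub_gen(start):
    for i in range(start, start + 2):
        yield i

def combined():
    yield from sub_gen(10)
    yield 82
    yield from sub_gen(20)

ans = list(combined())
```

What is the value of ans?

Step 1: combined() delegates to sub_gen(10):
  yield 10
  yield 11
Step 2: yield 82
Step 3: Delegates to sub_gen(20):
  yield 20
  yield 21
Therefore ans = [10, 11, 82, 20, 21].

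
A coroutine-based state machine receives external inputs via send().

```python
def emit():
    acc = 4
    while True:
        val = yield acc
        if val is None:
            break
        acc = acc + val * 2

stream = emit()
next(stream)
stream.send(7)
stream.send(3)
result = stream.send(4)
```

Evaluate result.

Step 1: next() -> yield acc=4.
Step 2: send(7) -> val=7, acc = 4 + 7*2 = 18, yield 18.
Step 3: send(3) -> val=3, acc = 18 + 3*2 = 24, yield 24.
Step 4: send(4) -> val=4, acc = 24 + 4*2 = 32, yield 32.
Therefore result = 32.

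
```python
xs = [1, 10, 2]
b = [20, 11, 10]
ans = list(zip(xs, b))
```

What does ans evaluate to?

Step 1: zip pairs elements at same index:
  Index 0: (1, 20)
  Index 1: (10, 11)
  Index 2: (2, 10)
Therefore ans = [(1, 20), (10, 11), (2, 10)].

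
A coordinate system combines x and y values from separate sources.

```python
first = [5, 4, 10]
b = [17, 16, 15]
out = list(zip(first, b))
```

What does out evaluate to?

Step 1: zip pairs elements at same index:
  Index 0: (5, 17)
  Index 1: (4, 16)
  Index 2: (10, 15)
Therefore out = [(5, 17), (4, 16), (10, 15)].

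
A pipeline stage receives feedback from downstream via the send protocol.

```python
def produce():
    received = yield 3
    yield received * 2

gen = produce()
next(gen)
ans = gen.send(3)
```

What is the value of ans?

Step 1: next(gen) advances to first yield, producing 3.
Step 2: send(3) resumes, received = 3.
Step 3: yield received * 2 = 3 * 2 = 6.
Therefore ans = 6.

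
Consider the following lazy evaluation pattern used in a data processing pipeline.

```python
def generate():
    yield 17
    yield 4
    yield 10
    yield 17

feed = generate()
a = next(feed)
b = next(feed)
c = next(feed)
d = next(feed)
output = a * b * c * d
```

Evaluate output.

Step 1: Create generator and consume all values:
  a = next(feed) = 17
  b = next(feed) = 4
  c = next(feed) = 10
  d = next(feed) = 17
Step 2: output = 17 * 4 * 10 * 17 = 11560.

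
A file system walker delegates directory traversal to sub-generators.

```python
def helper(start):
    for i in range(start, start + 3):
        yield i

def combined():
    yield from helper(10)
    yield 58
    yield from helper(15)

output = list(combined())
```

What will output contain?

Step 1: combined() delegates to helper(10):
  yield 10
  yield 11
  yield 12
Step 2: yield 58
Step 3: Delegates to helper(15):
  yield 15
  yield 16
  yield 17
Therefore output = [10, 11, 12, 58, 15, 16, 17].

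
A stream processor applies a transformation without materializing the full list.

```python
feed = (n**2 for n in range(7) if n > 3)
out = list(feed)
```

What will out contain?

Step 1: For range(7), keep n > 3, then square:
  n=0: 0 <= 3, excluded
  n=1: 1 <= 3, excluded
  n=2: 2 <= 3, excluded
  n=3: 3 <= 3, excluded
  n=4: 4 > 3, yield 4**2 = 16
  n=5: 5 > 3, yield 5**2 = 25
  n=6: 6 > 3, yield 6**2 = 36
Therefore out = [16, 25, 36].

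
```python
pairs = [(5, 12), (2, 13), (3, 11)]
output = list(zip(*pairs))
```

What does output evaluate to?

Step 1: zip(*pairs) transposes: unzips [(5, 12), (2, 13), (3, 11)] into separate sequences.
Step 2: First elements: (5, 2, 3), second elements: (12, 13, 11).
Therefore output = [(5, 2, 3), (12, 13, 11)].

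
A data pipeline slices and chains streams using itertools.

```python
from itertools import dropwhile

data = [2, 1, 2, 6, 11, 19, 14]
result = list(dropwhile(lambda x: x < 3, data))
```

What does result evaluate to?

Step 1: dropwhile drops elements while < 3:
  2 < 3: dropped
  1 < 3: dropped
  2 < 3: dropped
  6: kept (dropping stopped)
Step 2: Remaining elements kept regardless of condition.
Therefore result = [6, 11, 19, 14].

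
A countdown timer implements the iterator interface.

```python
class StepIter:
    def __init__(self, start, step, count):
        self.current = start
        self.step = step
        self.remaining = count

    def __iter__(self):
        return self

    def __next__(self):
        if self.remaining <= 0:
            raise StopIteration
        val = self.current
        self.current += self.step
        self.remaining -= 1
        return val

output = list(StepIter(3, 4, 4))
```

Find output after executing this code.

Step 1: StepIter starts at 3, increments by 4, for 4 steps:
  Yield 3, then current += 4
  Yield 7, then current += 4
  Yield 11, then current += 4
  Yield 15, then current += 4
Therefore output = [3, 7, 11, 15].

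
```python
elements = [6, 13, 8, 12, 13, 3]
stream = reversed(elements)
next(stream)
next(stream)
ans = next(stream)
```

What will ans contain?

Step 1: reversed([6, 13, 8, 12, 13, 3]) gives iterator: [3, 13, 12, 8, 13, 6].
Step 2: First next() = 3, second next() = 13.
Step 3: Third next() = 12.
Therefore ans = 12.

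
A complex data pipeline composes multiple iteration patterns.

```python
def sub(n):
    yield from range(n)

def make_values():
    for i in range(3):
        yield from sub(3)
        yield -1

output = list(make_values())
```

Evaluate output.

Step 1: For each i in range(3):
  i=0: yield from sub(3) -> [0, 1, 2], then yield -1
  i=1: yield from sub(3) -> [0, 1, 2], then yield -1
  i=2: yield from sub(3) -> [0, 1, 2], then yield -1
Therefore output = [0, 1, 2, -1, 0, 1, 2, -1, 0, 1, 2, -1].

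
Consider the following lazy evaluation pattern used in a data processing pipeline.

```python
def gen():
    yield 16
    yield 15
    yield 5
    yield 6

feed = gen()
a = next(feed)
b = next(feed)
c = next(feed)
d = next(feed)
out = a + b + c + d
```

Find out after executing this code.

Step 1: Create generator and consume all values:
  a = next(feed) = 16
  b = next(feed) = 15
  c = next(feed) = 5
  d = next(feed) = 6
Step 2: out = 16 + 15 + 5 + 6 = 42.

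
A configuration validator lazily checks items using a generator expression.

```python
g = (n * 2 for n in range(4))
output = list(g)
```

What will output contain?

Step 1: For each n in range(4), compute n*2:
  n=0: 0*2 = 0
  n=1: 1*2 = 2
  n=2: 2*2 = 4
  n=3: 3*2 = 6
Therefore output = [0, 2, 4, 6].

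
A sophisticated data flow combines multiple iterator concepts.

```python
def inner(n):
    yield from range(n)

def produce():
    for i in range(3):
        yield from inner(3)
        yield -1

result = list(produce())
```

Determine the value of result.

Step 1: For each i in range(3):
  i=0: yield from inner(3) -> [0, 1, 2], then yield -1
  i=1: yield from inner(3) -> [0, 1, 2], then yield -1
  i=2: yield from inner(3) -> [0, 1, 2], then yield -1
Therefore result = [0, 1, 2, -1, 0, 1, 2, -1, 0, 1, 2, -1].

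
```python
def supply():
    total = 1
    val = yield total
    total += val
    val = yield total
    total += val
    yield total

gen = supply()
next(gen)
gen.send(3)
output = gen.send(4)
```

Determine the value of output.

Step 1: next() -> yield total=1.
Step 2: send(3) -> val=3, total = 1+3 = 4, yield 4.
Step 3: send(4) -> val=4, total = 4+4 = 8, yield 8.
Therefore output = 8.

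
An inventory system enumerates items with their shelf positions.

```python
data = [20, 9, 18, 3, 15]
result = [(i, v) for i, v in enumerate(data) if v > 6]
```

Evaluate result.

Step 1: Filter enumerate([20, 9, 18, 3, 15]) keeping v > 6:
  (0, 20): 20 > 6, included
  (1, 9): 9 > 6, included
  (2, 18): 18 > 6, included
  (3, 3): 3 <= 6, excluded
  (4, 15): 15 > 6, included
Therefore result = [(0, 20), (1, 9), (2, 18), (4, 15)].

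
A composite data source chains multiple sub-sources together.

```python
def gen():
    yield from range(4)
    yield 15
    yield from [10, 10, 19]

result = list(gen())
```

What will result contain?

Step 1: Trace yields in order:
  yield 0
  yield 1
  yield 2
  yield 3
  yield 15
  yield 10
  yield 10
  yield 19
Therefore result = [0, 1, 2, 3, 15, 10, 10, 19].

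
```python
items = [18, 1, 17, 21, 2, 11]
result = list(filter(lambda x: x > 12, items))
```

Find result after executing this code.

Step 1: Filter elements > 12:
  18: kept
  1: removed
  17: kept
  21: kept
  2: removed
  11: removed
Therefore result = [18, 17, 21].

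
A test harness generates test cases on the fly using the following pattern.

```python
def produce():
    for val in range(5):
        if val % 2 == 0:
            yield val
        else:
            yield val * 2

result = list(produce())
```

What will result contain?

Step 1: For each val in range(5), yield val if even, else val*2:
  val=0 (even): yield 0
  val=1 (odd): yield 1*2 = 2
  val=2 (even): yield 2
  val=3 (odd): yield 3*2 = 6
  val=4 (even): yield 4
Therefore result = [0, 2, 2, 6, 4].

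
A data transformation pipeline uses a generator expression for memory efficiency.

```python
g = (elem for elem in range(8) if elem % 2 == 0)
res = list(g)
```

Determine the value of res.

Step 1: Filter range(8) keeping only even values:
  elem=0: even, included
  elem=1: odd, excluded
  elem=2: even, included
  elem=3: odd, excluded
  elem=4: even, included
  elem=5: odd, excluded
  elem=6: even, included
  elem=7: odd, excluded
Therefore res = [0, 2, 4, 6].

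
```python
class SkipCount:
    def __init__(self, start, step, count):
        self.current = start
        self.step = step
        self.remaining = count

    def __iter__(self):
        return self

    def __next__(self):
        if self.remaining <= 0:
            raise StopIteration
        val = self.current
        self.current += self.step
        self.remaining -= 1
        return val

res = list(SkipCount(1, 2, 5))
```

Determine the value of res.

Step 1: SkipCount starts at 1, increments by 2, for 5 steps:
  Yield 1, then current += 2
  Yield 3, then current += 2
  Yield 5, then current += 2
  Yield 7, then current += 2
  Yield 9, then current += 2
Therefore res = [1, 3, 5, 7, 9].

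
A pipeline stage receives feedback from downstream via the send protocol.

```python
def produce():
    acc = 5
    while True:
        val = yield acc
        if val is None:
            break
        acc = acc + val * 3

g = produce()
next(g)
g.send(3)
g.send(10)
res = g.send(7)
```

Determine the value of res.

Step 1: next() -> yield acc=5.
Step 2: send(3) -> val=3, acc = 5 + 3*3 = 14, yield 14.
Step 3: send(10) -> val=10, acc = 14 + 10*3 = 44, yield 44.
Step 4: send(7) -> val=7, acc = 44 + 7*3 = 65, yield 65.
Therefore res = 65.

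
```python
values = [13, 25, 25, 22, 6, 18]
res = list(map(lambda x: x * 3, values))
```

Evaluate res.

Step 1: Apply lambda x: x * 3 to each element:
  13 -> 39
  25 -> 75
  25 -> 75
  22 -> 66
  6 -> 18
  18 -> 54
Therefore res = [39, 75, 75, 66, 18, 54].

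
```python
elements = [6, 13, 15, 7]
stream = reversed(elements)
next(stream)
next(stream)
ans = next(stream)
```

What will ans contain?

Step 1: reversed([6, 13, 15, 7]) gives iterator: [7, 15, 13, 6].
Step 2: First next() = 7, second next() = 15.
Step 3: Third next() = 13.
Therefore ans = 13.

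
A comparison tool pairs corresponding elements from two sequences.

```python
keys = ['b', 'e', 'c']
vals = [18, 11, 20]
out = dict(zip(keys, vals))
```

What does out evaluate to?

Step 1: zip pairs keys with values:
  'b' -> 18
  'e' -> 11
  'c' -> 20
Therefore out = {'b': 18, 'e': 11, 'c': 20}.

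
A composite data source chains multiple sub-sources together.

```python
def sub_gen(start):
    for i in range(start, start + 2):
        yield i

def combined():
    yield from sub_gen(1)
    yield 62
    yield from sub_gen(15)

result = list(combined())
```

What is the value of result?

Step 1: combined() delegates to sub_gen(1):
  yield 1
  yield 2
Step 2: yield 62
Step 3: Delegates to sub_gen(15):
  yield 15
  yield 16
Therefore result = [1, 2, 62, 15, 16].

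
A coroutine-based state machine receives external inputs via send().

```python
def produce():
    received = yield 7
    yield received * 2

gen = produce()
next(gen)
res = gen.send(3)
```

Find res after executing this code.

Step 1: next(gen) advances to first yield, producing 7.
Step 2: send(3) resumes, received = 3.
Step 3: yield received * 2 = 3 * 2 = 6.
Therefore res = 6.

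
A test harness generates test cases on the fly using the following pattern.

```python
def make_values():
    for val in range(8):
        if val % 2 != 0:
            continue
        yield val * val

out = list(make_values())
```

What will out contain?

Step 1: Only yield val**2 when val is divisible by 2:
  val=0: 0 % 2 == 0, yield 0**2 = 0
  val=2: 2 % 2 == 0, yield 2**2 = 4
  val=4: 4 % 2 == 0, yield 4**2 = 16
  val=6: 6 % 2 == 0, yield 6**2 = 36
Therefore out = [0, 4, 16, 36].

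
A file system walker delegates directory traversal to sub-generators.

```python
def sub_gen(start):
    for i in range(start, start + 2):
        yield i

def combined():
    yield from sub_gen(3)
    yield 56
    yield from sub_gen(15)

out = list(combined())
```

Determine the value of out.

Step 1: combined() delegates to sub_gen(3):
  yield 3
  yield 4
Step 2: yield 56
Step 3: Delegates to sub_gen(15):
  yield 15
  yield 16
Therefore out = [3, 4, 56, 15, 16].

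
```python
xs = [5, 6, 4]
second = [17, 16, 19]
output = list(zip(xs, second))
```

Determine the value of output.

Step 1: zip pairs elements at same index:
  Index 0: (5, 17)
  Index 1: (6, 16)
  Index 2: (4, 19)
Therefore output = [(5, 17), (6, 16), (4, 19)].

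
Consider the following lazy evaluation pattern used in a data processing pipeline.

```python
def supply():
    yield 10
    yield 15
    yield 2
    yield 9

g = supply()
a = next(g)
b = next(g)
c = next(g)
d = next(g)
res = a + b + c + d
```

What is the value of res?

Step 1: Create generator and consume all values:
  a = next(g) = 10
  b = next(g) = 15
  c = next(g) = 2
  d = next(g) = 9
Step 2: res = 10 + 15 + 2 + 9 = 36.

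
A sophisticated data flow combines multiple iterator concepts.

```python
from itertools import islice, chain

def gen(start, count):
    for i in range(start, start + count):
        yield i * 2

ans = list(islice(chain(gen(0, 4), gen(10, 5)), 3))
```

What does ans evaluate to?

Step 1: gen(0, 4) yields [0, 2, 4, 6].
Step 2: gen(10, 5) yields [20, 22, 24, 26, 28].
Step 3: chain concatenates: [0, 2, 4, 6, 20, 22, 24, 26, 28].
Step 4: islice takes first 3: [0, 2, 4].
Therefore ans = [0, 2, 4].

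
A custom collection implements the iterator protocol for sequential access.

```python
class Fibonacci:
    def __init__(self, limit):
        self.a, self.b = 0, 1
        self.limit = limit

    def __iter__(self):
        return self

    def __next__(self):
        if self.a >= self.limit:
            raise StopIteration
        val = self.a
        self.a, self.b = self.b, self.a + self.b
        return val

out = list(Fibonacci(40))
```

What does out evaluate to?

Step 1: Fibonacci-like sequence (a=0, b=1) until >= 40:
  Yield 0, then a,b = 1,1
  Yield 1, then a,b = 1,2
  Yield 1, then a,b = 2,3
  Yield 2, then a,b = 3,5
  Yield 3, then a,b = 5,8
  Yield 5, then a,b = 8,13
  Yield 8, then a,b = 13,21
  Yield 13, then a,b = 21,34
  Yield 21, then a,b = 34,55
  Yield 34, then a,b = 55,89
Step 2: 55 >= 40, stop.
Therefore out = [0, 1, 1, 2, 3, 5, 8, 13, 21, 34].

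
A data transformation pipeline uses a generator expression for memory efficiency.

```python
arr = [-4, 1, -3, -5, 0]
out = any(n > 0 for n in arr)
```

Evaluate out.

Step 1: Check n > 0 for each element in [-4, 1, -3, -5, 0]:
  -4 > 0: False
  1 > 0: True
  -3 > 0: False
  -5 > 0: False
  0 > 0: False
Step 2: any() returns True.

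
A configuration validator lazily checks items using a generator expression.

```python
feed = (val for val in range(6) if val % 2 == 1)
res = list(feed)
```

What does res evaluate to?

Step 1: Filter range(6) keeping only odd values:
  val=0: even, excluded
  val=1: odd, included
  val=2: even, excluded
  val=3: odd, included
  val=4: even, excluded
  val=5: odd, included
Therefore res = [1, 3, 5].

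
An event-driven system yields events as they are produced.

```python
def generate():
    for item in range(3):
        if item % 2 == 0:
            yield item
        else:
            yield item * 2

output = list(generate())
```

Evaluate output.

Step 1: For each item in range(3), yield item if even, else item*2:
  item=0 (even): yield 0
  item=1 (odd): yield 1*2 = 2
  item=2 (even): yield 2
Therefore output = [0, 2, 2].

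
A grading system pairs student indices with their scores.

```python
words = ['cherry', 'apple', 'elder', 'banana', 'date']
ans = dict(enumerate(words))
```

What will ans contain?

Step 1: enumerate pairs indices with words:
  0 -> 'cherry'
  1 -> 'apple'
  2 -> 'elder'
  3 -> 'banana'
  4 -> 'date'
Therefore ans = {0: 'cherry', 1: 'apple', 2: 'elder', 3: 'banana', 4: 'date'}.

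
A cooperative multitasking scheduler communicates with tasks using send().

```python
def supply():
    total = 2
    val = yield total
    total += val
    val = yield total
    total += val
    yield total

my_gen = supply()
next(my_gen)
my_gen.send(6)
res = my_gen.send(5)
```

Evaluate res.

Step 1: next() -> yield total=2.
Step 2: send(6) -> val=6, total = 2+6 = 8, yield 8.
Step 3: send(5) -> val=5, total = 8+5 = 13, yield 13.
Therefore res = 13.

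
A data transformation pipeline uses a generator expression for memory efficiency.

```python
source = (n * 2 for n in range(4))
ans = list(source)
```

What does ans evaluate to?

Step 1: For each n in range(4), compute n*2:
  n=0: 0*2 = 0
  n=1: 1*2 = 2
  n=2: 2*2 = 4
  n=3: 3*2 = 6
Therefore ans = [0, 2, 4, 6].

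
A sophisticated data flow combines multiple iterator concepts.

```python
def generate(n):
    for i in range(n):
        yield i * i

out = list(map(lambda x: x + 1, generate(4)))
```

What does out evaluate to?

Step 1: generate(4) yields squares: [0, 1, 4, 9].
Step 2: map adds 1 to each: [1, 2, 5, 10].
Therefore out = [1, 2, 5, 10].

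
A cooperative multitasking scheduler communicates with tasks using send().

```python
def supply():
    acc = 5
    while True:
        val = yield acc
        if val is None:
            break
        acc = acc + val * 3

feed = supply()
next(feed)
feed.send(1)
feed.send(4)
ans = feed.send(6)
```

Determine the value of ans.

Step 1: next() -> yield acc=5.
Step 2: send(1) -> val=1, acc = 5 + 1*3 = 8, yield 8.
Step 3: send(4) -> val=4, acc = 8 + 4*3 = 20, yield 20.
Step 4: send(6) -> val=6, acc = 20 + 6*3 = 38, yield 38.
Therefore ans = 38.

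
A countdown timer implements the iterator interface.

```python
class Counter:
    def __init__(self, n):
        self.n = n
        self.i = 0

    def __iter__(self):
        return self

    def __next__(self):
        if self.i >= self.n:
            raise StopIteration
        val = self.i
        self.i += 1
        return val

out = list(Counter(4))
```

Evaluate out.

Step 1: Counter(4) creates an iterator counting 0 to 3.
Step 2: list() consumes all values: [0, 1, 2, 3].
Therefore out = [0, 1, 2, 3].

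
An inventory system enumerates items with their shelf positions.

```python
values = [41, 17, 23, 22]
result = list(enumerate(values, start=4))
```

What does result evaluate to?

Step 1: enumerate with start=4:
  (4, 41)
  (5, 17)
  (6, 23)
  (7, 22)
Therefore result = [(4, 41), (5, 17), (6, 23), (7, 22)].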